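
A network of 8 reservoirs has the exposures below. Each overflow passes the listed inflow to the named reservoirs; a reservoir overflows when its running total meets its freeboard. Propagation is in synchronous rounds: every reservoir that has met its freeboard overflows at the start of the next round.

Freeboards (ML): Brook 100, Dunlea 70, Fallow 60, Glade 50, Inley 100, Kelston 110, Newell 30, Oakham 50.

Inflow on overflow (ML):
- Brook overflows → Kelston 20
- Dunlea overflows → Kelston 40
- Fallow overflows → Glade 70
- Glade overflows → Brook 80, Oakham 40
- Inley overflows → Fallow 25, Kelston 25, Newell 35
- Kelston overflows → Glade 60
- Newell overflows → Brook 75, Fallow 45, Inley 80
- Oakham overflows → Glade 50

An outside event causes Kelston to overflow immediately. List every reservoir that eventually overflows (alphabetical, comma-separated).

Glade, Kelston

Round 1 — Kelston overflows (initial).
  Glade: +60 → 60 ≥ 50
Round 2 — Glade overflows.
  Brook: +80 → 80 < 100
  Oakham: +40 → 40 < 50
No further overflows.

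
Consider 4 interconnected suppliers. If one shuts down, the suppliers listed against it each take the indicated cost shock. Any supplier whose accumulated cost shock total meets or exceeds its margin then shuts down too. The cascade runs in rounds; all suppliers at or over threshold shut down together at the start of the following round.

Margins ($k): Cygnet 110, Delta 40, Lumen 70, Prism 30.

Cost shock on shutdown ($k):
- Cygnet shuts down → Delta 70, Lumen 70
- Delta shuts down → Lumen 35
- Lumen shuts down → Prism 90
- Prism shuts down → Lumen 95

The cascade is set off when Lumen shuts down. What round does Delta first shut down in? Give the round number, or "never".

Round 1 — Lumen shuts down (initial).
  Prism: +90 → 90 ≥ 30
Round 2 — Prism shuts down.
No further shutdowns.

never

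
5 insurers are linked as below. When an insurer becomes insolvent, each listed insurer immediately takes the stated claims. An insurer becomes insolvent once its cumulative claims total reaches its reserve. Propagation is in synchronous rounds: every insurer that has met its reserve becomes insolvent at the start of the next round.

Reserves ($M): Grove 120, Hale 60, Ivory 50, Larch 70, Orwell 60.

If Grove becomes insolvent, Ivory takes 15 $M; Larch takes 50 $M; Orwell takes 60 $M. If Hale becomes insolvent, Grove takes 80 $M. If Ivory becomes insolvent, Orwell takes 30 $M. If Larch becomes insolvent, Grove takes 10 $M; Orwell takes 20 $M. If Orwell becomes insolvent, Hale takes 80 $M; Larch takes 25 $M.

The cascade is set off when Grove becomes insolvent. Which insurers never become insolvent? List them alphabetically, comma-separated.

Round 1 — Grove becomes insolvent (initial).
  Ivory: +15 → 15 < 50
  Larch: +50 → 50 < 70
  Orwell: +60 → 60 ≥ 60
Round 2 — Orwell becomes insolvent.
  Hale: +80 → 80 ≥ 60
  Larch: +25 → 75 ≥ 70
Round 3 — Hale, Larch become insolvent.
No further insolvencies.

Ivory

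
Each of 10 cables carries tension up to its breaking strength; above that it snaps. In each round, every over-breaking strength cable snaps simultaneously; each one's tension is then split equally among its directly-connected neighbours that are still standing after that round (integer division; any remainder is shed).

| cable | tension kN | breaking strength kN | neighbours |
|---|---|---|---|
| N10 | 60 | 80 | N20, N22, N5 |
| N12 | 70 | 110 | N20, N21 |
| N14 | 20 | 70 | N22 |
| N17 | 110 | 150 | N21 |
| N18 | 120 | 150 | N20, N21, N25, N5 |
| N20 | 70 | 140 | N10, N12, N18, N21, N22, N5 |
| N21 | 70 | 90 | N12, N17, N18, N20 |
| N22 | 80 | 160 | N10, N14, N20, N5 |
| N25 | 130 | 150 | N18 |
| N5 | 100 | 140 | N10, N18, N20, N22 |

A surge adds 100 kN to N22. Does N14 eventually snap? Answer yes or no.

Round 1 — N22 at 180 > 160. N22 snaps.
  N22 sheds 180 kN to N10, N14, N20, N5: 45 each.
    N10: 60+45 = 105 > 80
    N14: 20+45 = 65 ≤ 70
    N20: 70+45 = 115 ≤ 140
    N5: 100+45 = 145 > 140
Round 2 — N10, N5 snap.
  N10 sheds 105 kN to N20: 105 each.
    N20: 115+105 = 220 > 140
  N5 sheds 145 kN to N18, N20: 72 each (1 lost).
    N18: 120+72 = 192 > 150
    N20: 220+72 = 292 > 140
Round 3 — N18, N20 snap.
  N18 sheds 192 kN to N21, N25: 96 each.
    N21: 70+96 = 166 > 90
    N25: 130+96 = 226 > 150
  N20 sheds 292 kN to N12, N21: 146 each.
    N12: 70+146 = 216 > 110
    N21: 166+146 = 312 > 90
Round 4 — N12, N21, N25 snap.
  N12 sheds 216 kN: no online neighbours, lost.
  N21 sheds 312 kN to N17: 312 each.
    N17: 110+312 = 422 > 150
  N25 sheds 226 kN: no online neighbours, lost.
Round 5 — N17 snaps.
  N17 sheds 422 kN: no online neighbours, lost.
No further breaks.

no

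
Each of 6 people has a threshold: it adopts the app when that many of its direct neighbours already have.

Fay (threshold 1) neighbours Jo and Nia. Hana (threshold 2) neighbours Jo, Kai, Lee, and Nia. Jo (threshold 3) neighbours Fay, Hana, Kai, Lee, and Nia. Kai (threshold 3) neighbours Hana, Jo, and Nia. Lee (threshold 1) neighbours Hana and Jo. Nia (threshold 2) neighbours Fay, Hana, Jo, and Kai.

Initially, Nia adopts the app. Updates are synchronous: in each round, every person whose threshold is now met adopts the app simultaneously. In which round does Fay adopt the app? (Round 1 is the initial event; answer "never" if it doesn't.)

Round 1 — Nia adopts the app (initial).
Round 2 — checking thresholds:
  Fay: 1 of 2 neighbours ≥ 1, adopts the app.
  Hana: 1 of 4 neighbours < 2, not yet.
  Jo: 1 of 5 neighbours < 3, not yet.
  Kai: 1 of 3 neighbours < 3, not yet.
Round 3 — no new adoptions; cascade stops.

2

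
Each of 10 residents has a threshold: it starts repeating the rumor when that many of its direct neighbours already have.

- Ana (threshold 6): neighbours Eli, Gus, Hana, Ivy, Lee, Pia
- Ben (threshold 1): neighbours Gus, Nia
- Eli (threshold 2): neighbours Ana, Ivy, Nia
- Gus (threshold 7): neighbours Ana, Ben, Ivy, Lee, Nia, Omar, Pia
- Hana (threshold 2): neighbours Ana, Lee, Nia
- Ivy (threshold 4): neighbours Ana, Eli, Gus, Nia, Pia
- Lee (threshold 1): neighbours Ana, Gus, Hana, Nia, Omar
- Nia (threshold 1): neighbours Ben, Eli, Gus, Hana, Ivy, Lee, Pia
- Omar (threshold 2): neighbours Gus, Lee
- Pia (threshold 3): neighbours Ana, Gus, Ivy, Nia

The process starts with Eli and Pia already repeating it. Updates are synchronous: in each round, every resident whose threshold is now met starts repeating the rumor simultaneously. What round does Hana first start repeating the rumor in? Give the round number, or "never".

4

Round 1 — Eli, Pia start repeating the rumor (initial).
Round 2 — checking thresholds:
  Ana: 2 of 6 neighbours < 6, below threshold.
  Gus: 1 of 7 neighbours < 7, below threshold.
  Ivy: 2 of 5 neighbours < 4, below threshold.
  Nia: 2 of 7 neighbours ≥ 1, starts repeating the rumor.
Round 3 — checking thresholds:
  Ana: 2 of 6 neighbours < 6, below threshold.
  Ben: 1 of 2 neighbours ≥ 1, starts repeating the rumor.
  Gus: 2 of 7 neighbours < 7, below threshold.
  Hana: 1 of 3 neighbours < 2, below threshold.
  Ivy: 3 of 5 neighbours < 4, below threshold.
  Lee: 1 of 5 neighbours ≥ 1, starts repeating the rumor.
Round 4 — checking thresholds:
  Ana: 3 of 6 neighbours < 6, below threshold.
  Gus: 4 of 7 neighbours < 7, below threshold.
  Hana: 2 of 3 neighbours ≥ 2, starts repeating the rumor.
  Ivy: 3 of 5 neighbours < 4, below threshold.
  Omar: 1 of 2 neighbours < 2, below threshold.
Round 5 — no new spreads; cascade stops.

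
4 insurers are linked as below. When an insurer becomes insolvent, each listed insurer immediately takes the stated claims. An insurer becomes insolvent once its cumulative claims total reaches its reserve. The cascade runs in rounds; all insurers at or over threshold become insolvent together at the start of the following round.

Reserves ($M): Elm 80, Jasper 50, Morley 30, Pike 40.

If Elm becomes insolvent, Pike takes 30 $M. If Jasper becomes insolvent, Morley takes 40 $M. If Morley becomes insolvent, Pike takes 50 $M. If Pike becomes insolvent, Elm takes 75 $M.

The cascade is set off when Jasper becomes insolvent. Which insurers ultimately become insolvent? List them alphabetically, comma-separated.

Round 1 — Jasper becomes insolvent (initial).
  Morley: +40 → 40 ≥ 30
Round 2 — Morley becomes insolvent.
  Pike: +50 → 50 ≥ 40
Round 3 — Pike becomes insolvent.
  Elm: +75 → 75 < 80
No further insolvencies.

Jasper, Morley, Pike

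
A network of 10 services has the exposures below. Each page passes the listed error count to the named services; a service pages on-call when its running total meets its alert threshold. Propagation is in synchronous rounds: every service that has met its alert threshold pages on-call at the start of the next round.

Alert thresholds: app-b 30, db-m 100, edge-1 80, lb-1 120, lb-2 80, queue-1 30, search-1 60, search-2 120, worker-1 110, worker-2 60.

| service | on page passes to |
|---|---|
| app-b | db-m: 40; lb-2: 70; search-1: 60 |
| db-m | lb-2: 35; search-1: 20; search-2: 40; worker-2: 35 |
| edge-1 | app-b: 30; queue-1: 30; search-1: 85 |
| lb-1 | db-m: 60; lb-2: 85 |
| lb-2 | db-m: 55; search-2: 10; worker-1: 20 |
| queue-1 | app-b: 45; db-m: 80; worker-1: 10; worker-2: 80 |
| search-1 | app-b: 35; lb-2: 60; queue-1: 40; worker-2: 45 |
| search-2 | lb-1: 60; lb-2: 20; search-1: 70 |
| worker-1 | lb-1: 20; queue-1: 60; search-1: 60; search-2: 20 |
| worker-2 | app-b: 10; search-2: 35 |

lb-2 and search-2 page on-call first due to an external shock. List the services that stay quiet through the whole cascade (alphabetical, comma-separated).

edge-1, lb-1, worker-1

Round 1 — lb-2, search-2 page on-call (initial).
  db-m: +55 → 55 < 100
  lb-1: +60 → 60 < 120
  search-1: +70 → 70 ≥ 60
  worker-1: +20 → 20 < 110
Round 2 — search-1 pages on-call.
  app-b: +35 → 35 ≥ 30
  queue-1: +40 → 40 ≥ 30
  worker-2: +45 → 45 < 60
Round 3 — app-b, queue-1 page on-call.
  db-m: +40+80 → 175 ≥ 100
  worker-1: +10 → 30 < 110
  worker-2: +80 → 125 ≥ 60
Round 4 — db-m, worker-2 page on-call.
No further pages.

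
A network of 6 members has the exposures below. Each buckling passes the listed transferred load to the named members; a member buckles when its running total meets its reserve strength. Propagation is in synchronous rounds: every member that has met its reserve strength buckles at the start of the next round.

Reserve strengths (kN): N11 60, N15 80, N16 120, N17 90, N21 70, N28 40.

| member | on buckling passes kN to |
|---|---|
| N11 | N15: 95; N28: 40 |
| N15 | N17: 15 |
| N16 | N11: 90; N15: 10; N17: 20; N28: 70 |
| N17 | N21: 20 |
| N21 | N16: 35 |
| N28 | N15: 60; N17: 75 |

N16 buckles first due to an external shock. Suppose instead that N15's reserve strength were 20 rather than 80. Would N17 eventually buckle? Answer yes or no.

With N15's reserve strength at 20:
Round 1 — N16 buckles (initial).
  N11: +90 → 90 ≥ 60
  N15: +10 → 10 < 20
  N17: +20 → 20 < 90
  N28: +70 → 70 ≥ 40
Round 2 — N11, N28 buckle.
  N15: +95+60 → 165 ≥ 20
  N17: +75 → 95 ≥ 90
Round 3 — N15, N17 buckle.
  N21: +20 → 20 < 70
No further bucklings.

yes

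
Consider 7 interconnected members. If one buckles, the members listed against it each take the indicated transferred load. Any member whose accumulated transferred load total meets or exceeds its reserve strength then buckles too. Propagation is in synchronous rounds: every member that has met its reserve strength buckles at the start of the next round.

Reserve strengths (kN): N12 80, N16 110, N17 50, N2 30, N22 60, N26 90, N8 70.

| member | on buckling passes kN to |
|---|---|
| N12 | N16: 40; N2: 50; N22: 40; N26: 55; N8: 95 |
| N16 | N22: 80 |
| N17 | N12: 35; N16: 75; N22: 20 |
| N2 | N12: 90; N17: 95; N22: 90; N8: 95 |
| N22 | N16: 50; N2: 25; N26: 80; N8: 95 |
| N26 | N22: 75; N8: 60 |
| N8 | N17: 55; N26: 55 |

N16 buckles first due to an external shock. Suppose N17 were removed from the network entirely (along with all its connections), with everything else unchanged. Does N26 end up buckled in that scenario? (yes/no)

With N17 removed:
Round 1 — N16 buckles (initial).
  N22: +80 → 80 ≥ 60
Round 2 — N22 buckles.
  N2: +25 → 25 < 30
  N26: +80 → 80 < 90
  N8: +95 → 95 ≥ 70
Round 3 — N8 buckles.
  N26: +55 → 135 ≥ 90
Round 4 — N26 buckles.
No further bucklings.

yes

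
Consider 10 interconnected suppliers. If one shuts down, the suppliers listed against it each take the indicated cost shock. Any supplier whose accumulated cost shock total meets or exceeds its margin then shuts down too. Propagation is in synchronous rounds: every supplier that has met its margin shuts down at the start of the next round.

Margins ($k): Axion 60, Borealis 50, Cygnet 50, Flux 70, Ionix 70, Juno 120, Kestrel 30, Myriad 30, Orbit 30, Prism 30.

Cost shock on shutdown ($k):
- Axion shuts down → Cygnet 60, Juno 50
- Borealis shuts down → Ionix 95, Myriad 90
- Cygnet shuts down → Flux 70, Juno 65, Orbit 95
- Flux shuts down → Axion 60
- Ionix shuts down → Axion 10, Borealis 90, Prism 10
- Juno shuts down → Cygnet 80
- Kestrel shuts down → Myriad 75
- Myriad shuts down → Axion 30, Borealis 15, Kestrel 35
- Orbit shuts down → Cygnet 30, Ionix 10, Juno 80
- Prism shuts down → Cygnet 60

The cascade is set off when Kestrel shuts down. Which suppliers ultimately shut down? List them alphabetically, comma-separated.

Kestrel, Myriad

Round 1 — Kestrel shuts down (initial).
  Myriad: +75 → 75 ≥ 30
Round 2 — Myriad shuts down.
  Axion: +30 → 30 < 60
  Borealis: +15 → 15 < 50
No further shutdowns.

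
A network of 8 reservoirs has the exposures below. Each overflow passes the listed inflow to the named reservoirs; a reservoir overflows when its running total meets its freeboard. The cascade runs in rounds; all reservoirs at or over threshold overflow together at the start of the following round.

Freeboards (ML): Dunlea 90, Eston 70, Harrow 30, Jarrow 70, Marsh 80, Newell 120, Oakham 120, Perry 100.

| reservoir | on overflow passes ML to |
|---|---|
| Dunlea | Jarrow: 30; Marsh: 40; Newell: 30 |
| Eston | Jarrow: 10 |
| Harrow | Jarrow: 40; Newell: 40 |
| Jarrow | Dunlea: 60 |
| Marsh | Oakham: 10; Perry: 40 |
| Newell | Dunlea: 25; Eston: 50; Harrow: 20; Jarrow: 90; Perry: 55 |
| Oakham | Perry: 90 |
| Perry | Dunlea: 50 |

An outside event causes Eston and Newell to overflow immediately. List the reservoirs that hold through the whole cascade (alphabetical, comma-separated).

Dunlea, Harrow, Marsh, Oakham, Perry

Round 1 — Eston, Newell overflow (initial).
  Dunlea: +25 → 25 < 90
  Harrow: +20 → 20 < 30
  Jarrow: +10+90 → 100 ≥ 70
  Perry: +55 → 55 < 100
Round 2 — Jarrow overflows.
  Dunlea: +60 → 85 < 90
No further overflows.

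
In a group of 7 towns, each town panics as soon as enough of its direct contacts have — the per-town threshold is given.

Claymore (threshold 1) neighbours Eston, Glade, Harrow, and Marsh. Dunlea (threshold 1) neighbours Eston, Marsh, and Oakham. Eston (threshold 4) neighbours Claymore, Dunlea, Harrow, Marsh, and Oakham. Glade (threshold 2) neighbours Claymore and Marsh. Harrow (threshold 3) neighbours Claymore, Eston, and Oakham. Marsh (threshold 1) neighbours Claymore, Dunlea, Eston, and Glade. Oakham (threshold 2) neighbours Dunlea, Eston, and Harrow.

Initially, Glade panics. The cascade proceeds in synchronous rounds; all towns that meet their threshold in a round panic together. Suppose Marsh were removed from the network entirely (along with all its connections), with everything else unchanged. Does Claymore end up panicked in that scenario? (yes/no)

yes

With Marsh removed:
Round 1 — Glade panics (initial).
Round 2 — checking thresholds:
  Claymore: 1 of 3 neighbours ≥ 1, panics.
Round 3 — no new panics; cascade stops.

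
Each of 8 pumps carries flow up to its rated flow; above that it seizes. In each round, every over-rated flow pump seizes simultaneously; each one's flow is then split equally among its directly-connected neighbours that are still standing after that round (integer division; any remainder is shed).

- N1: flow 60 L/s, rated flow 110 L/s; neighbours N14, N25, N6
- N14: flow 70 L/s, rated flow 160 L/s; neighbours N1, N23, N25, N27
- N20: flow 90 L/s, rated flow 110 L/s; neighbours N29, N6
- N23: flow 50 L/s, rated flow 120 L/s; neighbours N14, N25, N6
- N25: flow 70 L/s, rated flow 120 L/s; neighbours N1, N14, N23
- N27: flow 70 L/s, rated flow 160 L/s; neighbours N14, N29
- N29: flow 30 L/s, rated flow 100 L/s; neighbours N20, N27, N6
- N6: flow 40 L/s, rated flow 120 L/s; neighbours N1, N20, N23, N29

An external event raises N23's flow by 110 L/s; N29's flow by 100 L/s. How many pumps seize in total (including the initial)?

8

Round 1 — N23 at 160 > 120; N29 at 130 > 100. N23, N29 seize.
  N23 sheds 160 L/s to N14, N25, N6: 53 each (1 lost).
    N14: 70+53 = 123 ≤ 160
    N25: 70+53 = 123 > 120
    N6: 40+53 = 93 ≤ 120
  N29 sheds 130 L/s to N20, N27, N6: 43 each (1 lost).
    N20: 90+43 = 133 > 110
    N27: 70+43 = 113 ≤ 160
    N6: 93+43 = 136 > 120
Round 2 — N20, N25, N6 seize.
  N20 sheds 133 L/s: no online neighbours, lost.
  N25 sheds 123 L/s to N1, N14: 61 each (1 lost).
    N1: 60+61 = 121 > 110
    N14: 123+61 = 184 > 160
  N6 sheds 136 L/s to N1: 136 each.
    N1: 121+136 = 257 > 110
Round 3 — N1, N14 seize.
  N1 sheds 257 L/s: no online neighbours, lost.
  N14 sheds 184 L/s to N27: 184 each.
    N27: 113+184 = 297 > 160
Round 4 — N27 seizes.
  N27 sheds 297 L/s: no online neighbours, lost.
No further seizures.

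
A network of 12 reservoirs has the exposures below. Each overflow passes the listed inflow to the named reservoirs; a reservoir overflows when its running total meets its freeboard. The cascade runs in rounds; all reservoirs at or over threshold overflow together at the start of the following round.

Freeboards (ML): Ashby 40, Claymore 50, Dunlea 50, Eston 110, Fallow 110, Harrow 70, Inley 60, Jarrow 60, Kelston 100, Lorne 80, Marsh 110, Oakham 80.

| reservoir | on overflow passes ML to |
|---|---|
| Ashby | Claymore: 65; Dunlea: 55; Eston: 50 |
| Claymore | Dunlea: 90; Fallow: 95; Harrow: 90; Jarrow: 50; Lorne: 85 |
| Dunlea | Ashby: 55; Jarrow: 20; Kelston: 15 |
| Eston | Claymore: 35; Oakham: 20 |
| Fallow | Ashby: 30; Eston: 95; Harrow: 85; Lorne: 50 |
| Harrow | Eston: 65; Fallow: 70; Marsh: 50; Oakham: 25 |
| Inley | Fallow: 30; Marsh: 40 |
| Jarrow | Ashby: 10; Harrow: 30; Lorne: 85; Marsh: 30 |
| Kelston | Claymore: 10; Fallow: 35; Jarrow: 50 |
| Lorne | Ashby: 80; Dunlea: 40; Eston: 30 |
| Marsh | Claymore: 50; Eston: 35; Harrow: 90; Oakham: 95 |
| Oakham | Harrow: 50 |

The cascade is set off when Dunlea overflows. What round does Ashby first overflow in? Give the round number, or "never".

2

Round 1 — Dunlea overflows (initial).
  Ashby: +55 → 55 ≥ 40
  Jarrow: +20 → 20 < 60
  Kelston: +15 → 15 < 100
Round 2 — Ashby overflows.
  Claymore: +65 → 65 ≥ 50
  Eston: +50 → 50 < 110
Round 3 — Claymore overflows.
  Fallow: +95 → 95 < 110
  Harrow: +90 → 90 ≥ 70
  Jarrow: +50 → 70 ≥ 60
  Lorne: +85 → 85 ≥ 80
Round 4 — Harrow, Jarrow, Lorne overflow.
  Eston: +65+30 → 145 ≥ 110
  Fallow: +70 → 165 ≥ 110
  Marsh: +50+30 → 80 < 110
  Oakham: +25 → 25 < 80
Round 5 — Eston, Fallow overflow.
  Oakham: +20 → 45 < 80
No further overflows.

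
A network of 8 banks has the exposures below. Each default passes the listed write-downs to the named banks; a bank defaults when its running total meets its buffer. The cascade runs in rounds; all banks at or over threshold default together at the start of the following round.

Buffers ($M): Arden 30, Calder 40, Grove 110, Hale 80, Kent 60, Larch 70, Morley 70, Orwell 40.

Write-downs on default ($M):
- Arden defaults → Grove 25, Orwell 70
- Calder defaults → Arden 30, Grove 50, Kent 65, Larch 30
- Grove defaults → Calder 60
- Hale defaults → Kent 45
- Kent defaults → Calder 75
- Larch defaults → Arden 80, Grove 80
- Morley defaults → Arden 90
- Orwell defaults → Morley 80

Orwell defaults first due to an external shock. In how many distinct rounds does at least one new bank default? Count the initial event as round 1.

3

Round 1 — Orwell defaults (initial).
  Morley: +80 → 80 ≥ 70
Round 2 — Morley defaults.
  Arden: +90 → 90 ≥ 30
Round 3 — Arden defaults.
  Grove: +25 → 25 < 110
No further defaults.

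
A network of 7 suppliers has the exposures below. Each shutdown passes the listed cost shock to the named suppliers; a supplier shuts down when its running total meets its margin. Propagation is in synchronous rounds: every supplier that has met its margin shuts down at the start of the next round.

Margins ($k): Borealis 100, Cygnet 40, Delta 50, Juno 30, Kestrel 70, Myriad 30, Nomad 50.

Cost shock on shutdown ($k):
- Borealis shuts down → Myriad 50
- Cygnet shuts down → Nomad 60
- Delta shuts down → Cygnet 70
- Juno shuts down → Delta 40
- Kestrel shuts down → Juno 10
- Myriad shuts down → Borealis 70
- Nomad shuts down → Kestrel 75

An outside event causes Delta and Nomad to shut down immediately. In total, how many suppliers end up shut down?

4

Round 1 — Delta, Nomad shut down (initial).
  Cygnet: +70 → 70 ≥ 40
  Kestrel: +75 → 75 ≥ 70
Round 2 — Cygnet, Kestrel shut down.
  Juno: +10 → 10 < 30
No further shutdowns.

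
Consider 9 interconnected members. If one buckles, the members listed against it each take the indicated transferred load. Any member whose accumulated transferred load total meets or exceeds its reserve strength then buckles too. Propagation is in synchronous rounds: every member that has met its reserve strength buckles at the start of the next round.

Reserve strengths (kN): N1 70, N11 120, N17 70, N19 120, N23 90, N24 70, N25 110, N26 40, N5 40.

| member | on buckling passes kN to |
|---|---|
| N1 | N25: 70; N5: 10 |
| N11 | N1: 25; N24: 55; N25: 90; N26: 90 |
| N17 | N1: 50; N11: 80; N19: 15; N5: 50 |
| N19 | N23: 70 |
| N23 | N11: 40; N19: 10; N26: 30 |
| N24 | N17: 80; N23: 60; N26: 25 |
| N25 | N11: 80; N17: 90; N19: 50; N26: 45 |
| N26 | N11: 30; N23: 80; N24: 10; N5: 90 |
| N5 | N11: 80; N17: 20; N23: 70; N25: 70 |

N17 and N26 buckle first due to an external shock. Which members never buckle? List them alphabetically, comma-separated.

Round 1 — N17, N26 buckle (initial).
  N1: +50 → 50 < 70
  N11: +80+30 → 110 < 120
  N19: +15 → 15 < 120
  N23: +80 → 80 < 90
  N24: +10 → 10 < 70
  N5: +50+90 → 140 ≥ 40
Round 2 — N5 buckles.
  N11: +80 → 190 ≥ 120
  N23: +70 → 150 ≥ 90
  N25: +70 → 70 < 110
Round 3 — N11, N23 buckle.
  N1: +25 → 75 ≥ 70
  N19: +10 → 25 < 120
  N24: +55 → 65 < 70
  N25: +90 → 160 ≥ 110
Round 4 — N1, N25 buckle.
  N19: +50 → 75 < 120
No further bucklings.

N19, N24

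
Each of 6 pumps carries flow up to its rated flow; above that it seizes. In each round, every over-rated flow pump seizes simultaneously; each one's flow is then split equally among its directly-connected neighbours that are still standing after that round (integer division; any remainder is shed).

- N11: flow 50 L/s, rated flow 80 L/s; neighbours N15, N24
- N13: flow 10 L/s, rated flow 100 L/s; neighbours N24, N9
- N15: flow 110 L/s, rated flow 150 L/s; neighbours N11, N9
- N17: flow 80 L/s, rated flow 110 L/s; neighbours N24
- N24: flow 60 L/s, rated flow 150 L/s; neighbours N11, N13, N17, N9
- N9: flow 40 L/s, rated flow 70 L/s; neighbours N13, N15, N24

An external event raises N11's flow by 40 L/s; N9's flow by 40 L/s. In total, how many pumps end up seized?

Round 1 — N11 at 90 > 80; N9 at 80 > 70. N11, N9 seize.
  N11 sheds 90 L/s to N15, N24: 45 each.
    N15: 110+45 = 155 > 150
    N24: 60+45 = 105 ≤ 150
  N9 sheds 80 L/s to N13, N15, N24: 26 each (2 lost).
    N13: 10+26 = 36 ≤ 100
    N15: 155+26 = 181 > 150
    N24: 105+26 = 131 ≤ 150
Round 2 — N15 seizes.
  N15 sheds 181 L/s: no online neighbours, lost.
No further seizures.

3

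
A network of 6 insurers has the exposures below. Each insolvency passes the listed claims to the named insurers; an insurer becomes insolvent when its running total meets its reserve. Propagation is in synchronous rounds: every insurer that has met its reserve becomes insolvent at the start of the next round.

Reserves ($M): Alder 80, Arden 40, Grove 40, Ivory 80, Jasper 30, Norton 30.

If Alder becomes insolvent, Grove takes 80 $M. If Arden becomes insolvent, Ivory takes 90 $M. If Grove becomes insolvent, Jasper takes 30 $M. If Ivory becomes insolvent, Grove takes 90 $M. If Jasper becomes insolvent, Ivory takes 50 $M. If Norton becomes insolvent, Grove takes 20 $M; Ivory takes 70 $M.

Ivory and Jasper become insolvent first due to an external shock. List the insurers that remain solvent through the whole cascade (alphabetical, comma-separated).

Alder, Arden, Norton

Round 1 — Ivory, Jasper become insolvent (initial).
  Grove: +90 → 90 ≥ 40
Round 2 — Grove becomes insolvent.
No further insolvencies.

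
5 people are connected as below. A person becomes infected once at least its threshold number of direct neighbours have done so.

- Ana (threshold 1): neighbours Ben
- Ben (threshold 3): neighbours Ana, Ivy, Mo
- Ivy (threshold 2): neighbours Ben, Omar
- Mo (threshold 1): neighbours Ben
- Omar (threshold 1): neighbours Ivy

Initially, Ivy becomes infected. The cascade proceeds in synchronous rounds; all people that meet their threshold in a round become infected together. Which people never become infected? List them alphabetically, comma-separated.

Ana, Ben, Mo

Round 1 — Ivy becomes infected (initial).
Round 2 — checking thresholds:
  Ben: 1 of 3 neighbours < 3, holds.
  Omar: 1 of 1 neighbours ≥ 1, becomes infected.
Round 3 — no new infections; cascade stops.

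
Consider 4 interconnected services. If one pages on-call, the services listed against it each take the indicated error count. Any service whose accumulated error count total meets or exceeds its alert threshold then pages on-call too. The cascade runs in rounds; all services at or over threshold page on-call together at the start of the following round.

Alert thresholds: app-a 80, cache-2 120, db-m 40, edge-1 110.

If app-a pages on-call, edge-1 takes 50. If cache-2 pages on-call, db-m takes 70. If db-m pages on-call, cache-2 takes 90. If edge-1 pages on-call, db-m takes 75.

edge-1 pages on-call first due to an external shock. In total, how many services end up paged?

Round 1 — edge-1 pages on-call (initial).
  db-m: +75 → 75 ≥ 40
Round 2 — db-m pages on-call.
  cache-2: +90 → 90 < 120
No further pages.

2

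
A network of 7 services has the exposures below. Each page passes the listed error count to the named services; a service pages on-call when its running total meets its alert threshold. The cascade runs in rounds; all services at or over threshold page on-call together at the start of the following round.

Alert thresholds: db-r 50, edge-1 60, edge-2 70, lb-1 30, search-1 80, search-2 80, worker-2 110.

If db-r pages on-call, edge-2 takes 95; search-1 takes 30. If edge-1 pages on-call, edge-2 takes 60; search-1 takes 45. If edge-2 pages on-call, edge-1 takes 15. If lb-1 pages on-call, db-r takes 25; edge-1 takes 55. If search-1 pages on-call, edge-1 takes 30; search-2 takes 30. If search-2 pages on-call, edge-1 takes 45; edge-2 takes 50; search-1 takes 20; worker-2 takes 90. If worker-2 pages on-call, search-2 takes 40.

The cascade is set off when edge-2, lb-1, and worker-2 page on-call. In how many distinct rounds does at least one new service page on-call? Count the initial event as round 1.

2

Round 1 — edge-2, lb-1, worker-2 page on-call (initial).
  db-r: +25 → 25 < 50
  edge-1: +15+55 → 70 ≥ 60
  search-2: +40 → 40 < 80
Round 2 — edge-1 pages on-call.
  search-1: +45 → 45 < 80
No further pages.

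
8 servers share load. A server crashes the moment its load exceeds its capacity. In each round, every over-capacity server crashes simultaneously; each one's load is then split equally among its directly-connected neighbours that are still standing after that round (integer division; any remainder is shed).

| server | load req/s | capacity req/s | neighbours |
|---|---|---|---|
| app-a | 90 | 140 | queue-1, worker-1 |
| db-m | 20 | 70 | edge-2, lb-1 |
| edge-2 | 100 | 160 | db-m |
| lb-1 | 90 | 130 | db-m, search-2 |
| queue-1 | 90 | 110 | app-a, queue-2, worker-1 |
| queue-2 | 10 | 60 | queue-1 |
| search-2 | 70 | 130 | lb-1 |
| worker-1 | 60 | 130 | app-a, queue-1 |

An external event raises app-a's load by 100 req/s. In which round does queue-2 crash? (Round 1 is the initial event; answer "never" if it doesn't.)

Round 1 — app-a at 190 > 140. app-a crashes.
  app-a sheds 190 req/s to queue-1, worker-1: 95 each.
    queue-1: 90+95 = 185 > 110
    worker-1: 60+95 = 155 > 130
Round 2 — queue-1, worker-1 crash.
  queue-1 sheds 185 req/s to queue-2: 185 each.
    queue-2: 10+185 = 195 > 60
  worker-1 sheds 155 req/s: no online neighbours, lost.
Round 3 — queue-2 crashes.
  queue-2 sheds 195 req/s: no online neighbours, lost.
No further crashes.

3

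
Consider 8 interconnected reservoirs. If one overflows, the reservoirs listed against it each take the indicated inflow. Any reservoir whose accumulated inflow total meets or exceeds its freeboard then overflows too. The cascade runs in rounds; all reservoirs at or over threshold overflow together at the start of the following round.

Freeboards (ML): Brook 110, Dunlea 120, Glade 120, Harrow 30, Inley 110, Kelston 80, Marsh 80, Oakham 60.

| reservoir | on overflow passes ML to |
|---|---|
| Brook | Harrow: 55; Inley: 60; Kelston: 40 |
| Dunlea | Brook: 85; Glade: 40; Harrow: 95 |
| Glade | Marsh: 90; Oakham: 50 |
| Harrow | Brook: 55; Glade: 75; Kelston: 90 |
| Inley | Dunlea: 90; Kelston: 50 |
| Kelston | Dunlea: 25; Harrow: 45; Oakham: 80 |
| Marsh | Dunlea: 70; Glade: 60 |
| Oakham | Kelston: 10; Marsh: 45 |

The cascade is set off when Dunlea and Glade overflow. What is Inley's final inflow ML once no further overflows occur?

Round 1 — Dunlea, Glade overflow (initial).
  Brook: +85 → 85 < 110
  Harrow: +95 → 95 ≥ 30
  Marsh: +90 → 90 ≥ 80
  Oakham: +50 → 50 < 60
Round 2 — Harrow, Marsh overflow.
  Brook: +55 → 140 ≥ 110
  Kelston: +90 → 90 ≥ 80
Round 3 — Brook, Kelston overflow.
  Inley: +60 → 60 < 110
  Oakham: +80 → 130 ≥ 60
Round 4 — Oakham overflows.
No further overflows.

60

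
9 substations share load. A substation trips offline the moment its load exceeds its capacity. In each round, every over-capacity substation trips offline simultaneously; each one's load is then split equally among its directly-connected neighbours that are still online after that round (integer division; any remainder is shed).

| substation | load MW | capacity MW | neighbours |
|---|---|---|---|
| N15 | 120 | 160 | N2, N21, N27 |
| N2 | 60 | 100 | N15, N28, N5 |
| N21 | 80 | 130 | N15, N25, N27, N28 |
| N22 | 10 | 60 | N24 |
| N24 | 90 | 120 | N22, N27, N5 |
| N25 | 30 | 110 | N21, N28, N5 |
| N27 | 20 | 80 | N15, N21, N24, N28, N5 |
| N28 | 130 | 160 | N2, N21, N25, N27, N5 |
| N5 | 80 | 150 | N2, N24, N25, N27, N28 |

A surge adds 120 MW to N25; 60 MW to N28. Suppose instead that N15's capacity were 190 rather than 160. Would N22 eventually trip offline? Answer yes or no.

yes

With N15's capacity at 190:
Round 1 — N25 at 150 > 110; N28 at 190 > 160. N25, N28 trip offline.
  N25 sheds 150 MW to N21, N5: 75 each.
    N21: 80+75 = 155 > 130
    N5: 80+75 = 155 > 150
  N28 sheds 190 MW to N2, N21, N27, N5: 47 each (2 lost).
    N2: 60+47 = 107 > 100
    N21: 155+47 = 202 > 130
    N27: 20+47 = 67 ≤ 80
    N5: 155+47 = 202 > 150
Round 2 — N2, N21, N5 trip offline.
  N2 sheds 107 MW to N15: 107 each.
    N15: 120+107 = 227 > 190
  N21 sheds 202 MW to N15, N27: 101 each.
    N15: 227+101 = 328 > 190
    N27: 67+101 = 168 > 80
  N5 sheds 202 MW to N24, N27: 101 each.
    N24: 90+101 = 191 > 120
    N27: 168+101 = 269 > 80
Round 3 — N15, N24, N27 trip offline.
  N15 sheds 328 MW: no online neighbours, lost.
  N24 sheds 191 MW to N22: 191 each.
    N22: 10+191 = 201 > 60
  N27 sheds 269 MW: no online neighbours, lost.
Round 4 — N22 trips offline.
  N22 sheds 201 MW: no online neighbours, lost.
No further trips.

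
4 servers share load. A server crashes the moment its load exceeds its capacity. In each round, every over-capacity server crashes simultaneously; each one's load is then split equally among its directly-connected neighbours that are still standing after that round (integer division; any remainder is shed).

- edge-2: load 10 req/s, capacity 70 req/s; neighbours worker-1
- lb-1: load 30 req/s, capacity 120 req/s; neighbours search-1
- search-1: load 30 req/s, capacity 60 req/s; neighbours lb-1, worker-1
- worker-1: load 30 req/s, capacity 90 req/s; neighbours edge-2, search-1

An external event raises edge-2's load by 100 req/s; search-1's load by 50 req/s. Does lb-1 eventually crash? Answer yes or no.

Round 1 — edge-2 at 110 > 70; search-1 at 80 > 60. edge-2, search-1 crash.
  edge-2 sheds 110 req/s to worker-1: 110 each.
    worker-1: 30+110 = 140 > 90
  search-1 sheds 80 req/s to lb-1, worker-1: 40 each.
    lb-1: 30+40 = 70 ≤ 120
    worker-1: 140+40 = 180 > 90
Round 2 — worker-1 crashes.
  worker-1 sheds 180 req/s: no online neighbours, lost.
No further crashes.

no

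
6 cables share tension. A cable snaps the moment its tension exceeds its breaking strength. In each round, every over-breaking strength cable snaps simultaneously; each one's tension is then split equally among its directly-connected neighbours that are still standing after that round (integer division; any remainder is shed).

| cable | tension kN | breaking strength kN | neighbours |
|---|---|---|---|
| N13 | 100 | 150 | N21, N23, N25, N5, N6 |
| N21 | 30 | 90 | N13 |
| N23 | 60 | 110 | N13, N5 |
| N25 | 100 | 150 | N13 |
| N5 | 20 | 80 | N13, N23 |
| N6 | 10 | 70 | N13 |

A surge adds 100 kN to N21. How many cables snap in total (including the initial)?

5

Round 1 — N21 at 130 > 90. N21 snaps.
  N21 sheds 130 kN to N13: 130 each.
    N13: 100+130 = 230 > 150
Round 2 — N13 snaps.
  N13 sheds 230 kN to N23, N25, N5, N6: 57 each (2 lost).
    N23: 60+57 = 117 > 110
    N25: 100+57 = 157 > 150
    N5: 20+57 = 77 ≤ 80
    N6: 10+57 = 67 ≤ 70
Round 3 — N23, N25 snap.
  N23 sheds 117 kN to N5: 117 each.
    N5: 77+117 = 194 > 80
  N25 sheds 157 kN: no online neighbours, lost.
Round 4 — N5 snaps.
  N5 sheds 194 kN: no online neighbours, lost.
No further breaks.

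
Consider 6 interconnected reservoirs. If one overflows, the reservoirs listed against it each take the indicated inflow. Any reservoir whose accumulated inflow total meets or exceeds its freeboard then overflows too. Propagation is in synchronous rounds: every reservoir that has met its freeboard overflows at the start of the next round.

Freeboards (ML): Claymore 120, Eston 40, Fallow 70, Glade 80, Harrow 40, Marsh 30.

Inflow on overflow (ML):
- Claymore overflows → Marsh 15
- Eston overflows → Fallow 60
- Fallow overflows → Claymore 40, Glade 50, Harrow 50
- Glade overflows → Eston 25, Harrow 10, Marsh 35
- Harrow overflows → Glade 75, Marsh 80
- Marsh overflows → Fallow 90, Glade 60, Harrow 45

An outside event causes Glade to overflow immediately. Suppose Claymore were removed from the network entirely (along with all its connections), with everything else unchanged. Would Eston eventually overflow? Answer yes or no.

no

With Claymore removed:
Round 1 — Glade overflows (initial).
  Eston: +25 → 25 < 40
  Harrow: +10 → 10 < 40
  Marsh: +35 → 35 ≥ 30
Round 2 — Marsh overflows.
  Fallow: +90 → 90 ≥ 70
  Harrow: +45 → 55 ≥ 40
Round 3 — Fallow, Harrow overflow.
No further overflows.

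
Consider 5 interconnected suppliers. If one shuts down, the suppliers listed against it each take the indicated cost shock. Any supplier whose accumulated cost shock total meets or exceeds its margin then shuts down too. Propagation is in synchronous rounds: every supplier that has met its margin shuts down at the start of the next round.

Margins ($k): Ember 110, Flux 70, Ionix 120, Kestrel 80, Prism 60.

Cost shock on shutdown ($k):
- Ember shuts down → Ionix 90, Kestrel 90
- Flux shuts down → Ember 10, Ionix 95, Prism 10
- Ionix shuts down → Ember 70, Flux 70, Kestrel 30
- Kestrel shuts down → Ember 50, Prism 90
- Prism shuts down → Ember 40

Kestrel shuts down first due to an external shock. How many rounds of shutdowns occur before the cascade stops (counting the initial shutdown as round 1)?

2

Round 1 — Kestrel shuts down (initial).
  Ember: +50 → 50 < 110
  Prism: +90 → 90 ≥ 60
Round 2 — Prism shuts down.
  Ember: +40 → 90 < 110
No further shutdowns.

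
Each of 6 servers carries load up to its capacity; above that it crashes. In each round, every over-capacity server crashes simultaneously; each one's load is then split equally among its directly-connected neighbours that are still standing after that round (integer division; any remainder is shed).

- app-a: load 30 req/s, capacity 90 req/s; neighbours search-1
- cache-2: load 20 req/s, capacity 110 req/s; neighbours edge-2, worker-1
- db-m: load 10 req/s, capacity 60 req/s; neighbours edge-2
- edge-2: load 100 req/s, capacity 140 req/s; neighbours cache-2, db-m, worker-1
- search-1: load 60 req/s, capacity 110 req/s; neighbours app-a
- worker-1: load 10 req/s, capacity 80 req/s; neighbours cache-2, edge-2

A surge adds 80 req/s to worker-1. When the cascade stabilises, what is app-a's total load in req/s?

Round 1 — worker-1 at 90 > 80. worker-1 crashes.
  worker-1 sheds 90 req/s to cache-2, edge-2: 45 each.
    cache-2: 20+45 = 65 ≤ 110
    edge-2: 100+45 = 145 > 140
Round 2 — edge-2 crashes.
  edge-2 sheds 145 req/s to cache-2, db-m: 72 each (1 lost).
    cache-2: 65+72 = 137 > 110
    db-m: 10+72 = 82 > 60
Round 3 — cache-2, db-m crash.
  cache-2 sheds 137 req/s: no online neighbours, lost.
  db-m sheds 82 req/s: no online neighbours, lost.
No further crashes.

30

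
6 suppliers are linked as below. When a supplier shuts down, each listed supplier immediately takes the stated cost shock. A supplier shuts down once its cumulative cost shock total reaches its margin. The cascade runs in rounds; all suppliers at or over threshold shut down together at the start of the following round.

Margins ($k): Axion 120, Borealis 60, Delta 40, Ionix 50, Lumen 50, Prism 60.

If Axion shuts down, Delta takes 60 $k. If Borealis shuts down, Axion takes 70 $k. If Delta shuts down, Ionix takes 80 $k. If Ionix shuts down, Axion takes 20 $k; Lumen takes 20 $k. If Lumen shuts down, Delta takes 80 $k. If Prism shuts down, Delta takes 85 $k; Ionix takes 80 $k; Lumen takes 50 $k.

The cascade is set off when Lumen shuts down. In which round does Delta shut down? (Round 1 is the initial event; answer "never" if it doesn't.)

Round 1 — Lumen shuts down (initial).
  Delta: +80 → 80 ≥ 40
Round 2 — Delta shuts down.
  Ionix: +80 → 80 ≥ 50
Round 3 — Ionix shuts down.
  Axion: +20 → 20 < 120
No further shutdowns.

2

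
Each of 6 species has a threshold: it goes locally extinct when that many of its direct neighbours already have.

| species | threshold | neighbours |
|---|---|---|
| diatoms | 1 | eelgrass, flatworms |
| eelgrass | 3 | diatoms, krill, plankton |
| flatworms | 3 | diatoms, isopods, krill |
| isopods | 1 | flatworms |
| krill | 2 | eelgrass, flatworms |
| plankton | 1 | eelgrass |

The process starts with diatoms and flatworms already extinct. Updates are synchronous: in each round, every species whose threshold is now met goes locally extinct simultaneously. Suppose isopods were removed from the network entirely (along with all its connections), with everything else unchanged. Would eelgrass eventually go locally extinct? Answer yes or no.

With isopods removed:
Round 1 — diatoms, flatworms go locally extinct (initial).
Round 2 — no new extinctions; cascade stops.

no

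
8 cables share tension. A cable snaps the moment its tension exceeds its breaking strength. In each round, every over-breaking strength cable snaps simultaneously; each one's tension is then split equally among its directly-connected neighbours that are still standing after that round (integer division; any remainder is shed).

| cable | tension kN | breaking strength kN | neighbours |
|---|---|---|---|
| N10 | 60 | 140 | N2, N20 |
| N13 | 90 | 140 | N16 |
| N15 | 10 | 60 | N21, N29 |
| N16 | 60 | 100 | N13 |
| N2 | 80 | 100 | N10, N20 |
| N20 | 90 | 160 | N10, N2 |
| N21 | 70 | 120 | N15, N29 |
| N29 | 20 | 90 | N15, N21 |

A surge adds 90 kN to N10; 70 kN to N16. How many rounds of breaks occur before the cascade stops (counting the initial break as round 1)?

2

Round 1 — N10 at 150 > 140; N16 at 130 > 100. N10, N16 snap.
  N10 sheds 150 kN to N2, N20: 75 each.
    N2: 80+75 = 155 > 100
    N20: 90+75 = 165 > 160
  N16 sheds 130 kN to N13: 130 each.
    N13: 90+130 = 220 > 140
Round 2 — N13, N2, N20 snap.
  N13 sheds 220 kN: no online neighbours, lost.
  N2 sheds 155 kN: no online neighbours, lost.
  N20 sheds 165 kN: no online neighbours, lost.
No further breaks.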